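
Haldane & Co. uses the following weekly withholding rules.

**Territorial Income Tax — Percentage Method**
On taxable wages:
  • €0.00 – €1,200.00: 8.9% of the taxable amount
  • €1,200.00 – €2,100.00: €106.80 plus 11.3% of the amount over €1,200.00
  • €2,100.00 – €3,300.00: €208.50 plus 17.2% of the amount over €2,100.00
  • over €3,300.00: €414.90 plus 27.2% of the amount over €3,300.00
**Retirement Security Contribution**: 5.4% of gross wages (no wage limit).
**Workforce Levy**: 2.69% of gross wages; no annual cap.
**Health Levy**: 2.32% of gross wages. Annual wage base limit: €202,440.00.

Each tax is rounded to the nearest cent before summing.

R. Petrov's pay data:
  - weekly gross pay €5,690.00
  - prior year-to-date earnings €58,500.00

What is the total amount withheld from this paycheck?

Territorial Income Tax: taxable = €5,690.00
  €414.90 + 27.2% × (€5,690.00 − €3,300.00) = €414.90 + 27.2% × €2,390.00 = €1,064.98
Retirement Security Contribution: 5.4% × €5,690.00 = €307.26
Workforce Levy: 2.69% × €5,690.00 = €153.06
Health Levy: 2.32% × €5,690.00 = €132.01
Total: €1,064.98 + €307.26 + €153.06 + €132.01 = €1,657.31

€1,657.31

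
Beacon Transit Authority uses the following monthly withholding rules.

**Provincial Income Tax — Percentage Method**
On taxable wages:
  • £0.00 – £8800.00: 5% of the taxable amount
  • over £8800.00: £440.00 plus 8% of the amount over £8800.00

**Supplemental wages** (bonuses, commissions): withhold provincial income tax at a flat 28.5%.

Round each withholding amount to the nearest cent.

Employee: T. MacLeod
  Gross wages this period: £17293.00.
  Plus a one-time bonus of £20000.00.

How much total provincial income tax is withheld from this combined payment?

Provincial Income Tax: taxable = £17293.00
  £440.00 + 8% × (£17293.00 − £8800.00) = £440.00 + 8% × £8493.00 = £1119.44
Supplemental (28.5% flat on bonus): 28.5% × £20000.00 = £5700.00
Total provincial income tax: £1119.44 + £5700.00 = £6819.44

£6819.44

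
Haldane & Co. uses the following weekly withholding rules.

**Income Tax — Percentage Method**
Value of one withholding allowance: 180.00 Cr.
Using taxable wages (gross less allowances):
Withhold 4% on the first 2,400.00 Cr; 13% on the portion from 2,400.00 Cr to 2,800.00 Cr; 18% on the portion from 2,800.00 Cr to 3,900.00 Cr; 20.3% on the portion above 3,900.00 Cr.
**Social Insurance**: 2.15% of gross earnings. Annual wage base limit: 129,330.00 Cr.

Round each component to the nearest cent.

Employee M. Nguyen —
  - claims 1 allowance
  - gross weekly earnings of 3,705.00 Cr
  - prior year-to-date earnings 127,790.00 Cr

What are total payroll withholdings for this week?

Income Tax: taxable = 3,705.00 Cr − 1×180.00 Cr = 3,525.00 Cr
  148.00 Cr + 18% × (3,525.00 Cr − 2,800.00 Cr) = 148.00 Cr + 18% × 725.00 Cr = 278.50 Cr
Social Insurance: cap 129,330.00 Cr − YTD 127,790.00 Cr = 1,540.00 Cr subject; 2.15% × 1,540.00 Cr = 33.11 Cr
Total: 278.50 Cr + 33.11 Cr = 311.61 Cr

311.61 Cr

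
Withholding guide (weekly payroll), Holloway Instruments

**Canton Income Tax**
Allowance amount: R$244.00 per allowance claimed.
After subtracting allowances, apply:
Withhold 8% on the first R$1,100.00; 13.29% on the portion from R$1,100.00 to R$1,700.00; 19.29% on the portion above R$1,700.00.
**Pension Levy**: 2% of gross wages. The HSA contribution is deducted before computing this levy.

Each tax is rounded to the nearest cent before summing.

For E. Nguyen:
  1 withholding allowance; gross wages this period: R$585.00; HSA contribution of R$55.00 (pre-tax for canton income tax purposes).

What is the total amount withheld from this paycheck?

Canton Income Tax: taxable = R$585.00 − R$55.00 − 1×R$244.00 = R$286.00
  8% × R$286.00 = R$22.88
Pension Levy: 2% × R$530.00 = R$10.60
Total: R$22.88 + R$10.60 = R$33.48

R$33.48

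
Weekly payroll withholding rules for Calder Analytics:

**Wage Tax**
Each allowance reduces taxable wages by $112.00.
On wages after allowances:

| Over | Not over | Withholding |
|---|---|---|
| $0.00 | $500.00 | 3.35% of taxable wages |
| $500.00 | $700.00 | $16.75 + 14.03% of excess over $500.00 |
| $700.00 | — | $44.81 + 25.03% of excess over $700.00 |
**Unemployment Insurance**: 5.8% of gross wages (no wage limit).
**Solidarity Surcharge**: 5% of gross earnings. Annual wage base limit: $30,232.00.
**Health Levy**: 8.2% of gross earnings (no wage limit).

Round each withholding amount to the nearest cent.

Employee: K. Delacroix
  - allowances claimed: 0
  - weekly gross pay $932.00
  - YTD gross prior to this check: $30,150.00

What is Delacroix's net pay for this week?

Wage Tax: taxable = $932.00
  $44.81 + 25.03% × ($932.00 − $700.00) = $44.81 + 25.03% × $232.00 = $102.88
Unemployment Insurance: 5.8% × $932.00 = $54.06
Solidarity Surcharge: cap $30,232.00 − YTD $30,150.00 = $82.00 subject; 5% × $82.00 = $4.10
Health Levy: 8.2% × $932.00 = $76.42
Total withheld: $102.88 + $54.06 + $4.10 + $76.42 = $237.46
Net pay: $932.00 − $237.46 = $694.54

$694.54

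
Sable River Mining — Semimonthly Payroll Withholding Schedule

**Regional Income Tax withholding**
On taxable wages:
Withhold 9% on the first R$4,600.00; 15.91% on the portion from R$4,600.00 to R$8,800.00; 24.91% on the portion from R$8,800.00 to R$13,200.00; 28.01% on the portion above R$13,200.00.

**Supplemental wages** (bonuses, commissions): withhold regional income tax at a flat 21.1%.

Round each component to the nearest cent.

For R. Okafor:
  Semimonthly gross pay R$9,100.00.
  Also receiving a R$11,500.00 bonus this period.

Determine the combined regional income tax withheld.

Regional Income Tax: taxable = R$9,100.00
  R$1,082.22 + 24.91% × (R$9,100.00 − R$8,800.00) = R$1,082.22 + 24.91% × R$300.00 = R$1,156.95
Supplemental (21.1% flat on bonus): 21.1% × R$11,500.00 = R$2,426.50
Total regional income tax: R$1,156.95 + R$2,426.50 = R$3,583.45

R$3,583.45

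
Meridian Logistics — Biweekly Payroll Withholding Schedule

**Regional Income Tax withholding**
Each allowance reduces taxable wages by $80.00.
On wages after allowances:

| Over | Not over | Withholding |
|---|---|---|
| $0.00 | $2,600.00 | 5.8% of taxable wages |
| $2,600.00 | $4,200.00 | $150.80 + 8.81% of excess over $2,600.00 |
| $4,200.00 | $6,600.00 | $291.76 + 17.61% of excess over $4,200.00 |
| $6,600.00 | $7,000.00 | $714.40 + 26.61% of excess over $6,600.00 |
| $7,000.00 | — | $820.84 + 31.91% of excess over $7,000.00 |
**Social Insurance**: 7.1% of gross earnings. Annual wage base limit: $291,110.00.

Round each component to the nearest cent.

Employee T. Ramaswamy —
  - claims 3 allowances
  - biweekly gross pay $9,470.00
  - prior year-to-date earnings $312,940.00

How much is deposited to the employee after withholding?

Regional Income Tax: taxable = $9,470.00 − 3×$80.00 = $9,230.00
  $820.84 + 31.91% × ($9,230.00 − $7,000.00) = $820.84 + 31.91% × $2,230.00 = $1,532.43
Social Insurance: YTD $312,940.00 ≥ cap $291,110.00 → $0.00
Total withheld: $1,532.43 + $0.00 = $1,532.43
Net pay: $9,470.00 − $1,532.43 = $7,937.57

$7,937.57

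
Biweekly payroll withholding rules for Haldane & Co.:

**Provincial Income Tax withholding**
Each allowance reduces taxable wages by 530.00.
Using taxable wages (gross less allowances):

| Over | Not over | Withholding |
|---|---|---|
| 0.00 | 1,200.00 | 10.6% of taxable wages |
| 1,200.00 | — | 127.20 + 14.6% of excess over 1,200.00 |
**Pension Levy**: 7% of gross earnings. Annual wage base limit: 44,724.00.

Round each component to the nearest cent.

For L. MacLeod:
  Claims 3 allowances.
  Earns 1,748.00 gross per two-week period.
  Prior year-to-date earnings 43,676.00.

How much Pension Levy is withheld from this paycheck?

73.36

Pension Levy: cap 44,724.00 − YTD 43,676.00 = 1,048.00 subject; 7% × 1,048.00 = 73.36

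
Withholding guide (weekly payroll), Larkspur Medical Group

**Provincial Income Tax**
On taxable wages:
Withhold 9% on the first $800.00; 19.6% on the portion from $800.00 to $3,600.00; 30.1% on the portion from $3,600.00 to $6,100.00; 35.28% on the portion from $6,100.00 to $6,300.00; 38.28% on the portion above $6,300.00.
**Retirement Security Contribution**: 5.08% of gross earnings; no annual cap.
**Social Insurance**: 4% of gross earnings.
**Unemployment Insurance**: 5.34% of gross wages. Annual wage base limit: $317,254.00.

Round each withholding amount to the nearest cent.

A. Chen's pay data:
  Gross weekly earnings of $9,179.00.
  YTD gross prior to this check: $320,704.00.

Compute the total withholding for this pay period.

$3,379.39

Provincial Income Tax: taxable = $9,179.00
  $1,443.86 + 38.28% × ($9,179.00 − $6,300.00) = $1,443.86 + 38.28% × $2,879.00 = $2,545.94
Retirement Security Contribution: 5.08% × $9,179.00 = $466.29
Social Insurance: 4% × $9,179.00 = $367.16
Unemployment Insurance: YTD $320,704.00 ≥ cap $317,254.00 → $0.00
Total: $2,545.94 + $466.29 + $367.16 + $0.00 = $3,379.39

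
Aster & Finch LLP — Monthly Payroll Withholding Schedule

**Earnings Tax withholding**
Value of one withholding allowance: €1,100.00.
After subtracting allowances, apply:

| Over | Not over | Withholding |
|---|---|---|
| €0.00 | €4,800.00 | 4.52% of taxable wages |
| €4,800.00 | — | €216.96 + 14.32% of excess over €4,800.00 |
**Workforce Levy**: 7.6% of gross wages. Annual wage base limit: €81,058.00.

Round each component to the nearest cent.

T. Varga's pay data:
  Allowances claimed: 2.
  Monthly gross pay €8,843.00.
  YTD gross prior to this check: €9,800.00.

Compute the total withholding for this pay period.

Earnings Tax: taxable = €8,843.00 − 2×€1,100.00 = €6,643.00
  €216.96 + 14.32% × (€6,643.00 − €4,800.00) = €216.96 + 14.32% × €1,843.00 = €480.88
Workforce Levy: 7.6% × €8,843.00 = €672.07
Total: €480.88 + €672.07 = €1,152.95

€1,152.95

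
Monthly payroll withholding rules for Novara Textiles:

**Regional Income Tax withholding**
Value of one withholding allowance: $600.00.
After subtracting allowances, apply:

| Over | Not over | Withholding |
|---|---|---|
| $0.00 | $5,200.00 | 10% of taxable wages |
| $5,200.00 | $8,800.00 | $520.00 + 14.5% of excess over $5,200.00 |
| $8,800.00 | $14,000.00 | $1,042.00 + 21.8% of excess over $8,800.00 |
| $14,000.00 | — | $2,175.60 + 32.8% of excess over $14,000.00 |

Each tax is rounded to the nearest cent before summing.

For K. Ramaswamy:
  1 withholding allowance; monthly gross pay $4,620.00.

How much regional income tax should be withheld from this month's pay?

Regional Income Tax: taxable = $4,620.00 − 1×$600.00 = $4,020.00
  10% × $4,020.00 = $402.00

$402.00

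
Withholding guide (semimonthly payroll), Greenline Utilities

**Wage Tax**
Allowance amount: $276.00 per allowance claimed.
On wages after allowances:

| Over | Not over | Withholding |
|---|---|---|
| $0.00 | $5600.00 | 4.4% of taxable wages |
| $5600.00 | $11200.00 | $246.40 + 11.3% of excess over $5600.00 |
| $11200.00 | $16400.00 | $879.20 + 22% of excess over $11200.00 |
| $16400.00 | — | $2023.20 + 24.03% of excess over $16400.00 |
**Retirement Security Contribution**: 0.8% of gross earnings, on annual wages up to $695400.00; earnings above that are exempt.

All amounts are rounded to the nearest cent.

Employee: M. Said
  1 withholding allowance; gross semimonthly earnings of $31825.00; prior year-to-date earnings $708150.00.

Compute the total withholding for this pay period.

$5663.50

Wage Tax: taxable = $31825.00 − 1×$276.00 = $31549.00
  $2023.20 + 24.03% × ($31549.00 − $16400.00) = $2023.20 + 24.03% × $15149.00 = $5663.50
Retirement Security Contribution: YTD $708150.00 ≥ cap $695400.00 → $0.00
Total: $5663.50 + $0.00 = $5663.50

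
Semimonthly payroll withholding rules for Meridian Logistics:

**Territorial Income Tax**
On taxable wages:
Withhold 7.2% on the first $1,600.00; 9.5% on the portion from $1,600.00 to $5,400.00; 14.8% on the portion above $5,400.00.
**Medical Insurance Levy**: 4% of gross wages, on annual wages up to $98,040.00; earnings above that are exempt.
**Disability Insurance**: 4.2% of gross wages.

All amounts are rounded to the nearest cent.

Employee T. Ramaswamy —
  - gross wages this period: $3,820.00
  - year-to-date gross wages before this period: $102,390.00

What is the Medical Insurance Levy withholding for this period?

Medical Insurance Levy: YTD $102,390.00 ≥ cap $98,040.00 → $0.00

$0.00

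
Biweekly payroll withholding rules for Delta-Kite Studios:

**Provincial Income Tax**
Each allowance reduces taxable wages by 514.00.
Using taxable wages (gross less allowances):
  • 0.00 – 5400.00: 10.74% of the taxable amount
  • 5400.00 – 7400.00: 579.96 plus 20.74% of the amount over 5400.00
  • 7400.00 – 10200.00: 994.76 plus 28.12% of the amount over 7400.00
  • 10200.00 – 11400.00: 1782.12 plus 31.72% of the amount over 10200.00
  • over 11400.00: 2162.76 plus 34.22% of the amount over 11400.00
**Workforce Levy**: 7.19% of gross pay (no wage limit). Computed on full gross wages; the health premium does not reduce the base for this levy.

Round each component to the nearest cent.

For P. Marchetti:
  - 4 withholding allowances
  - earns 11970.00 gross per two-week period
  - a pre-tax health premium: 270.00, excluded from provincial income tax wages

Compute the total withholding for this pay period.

2486.41

Provincial Income Tax: taxable = 11970.00 − 270.00 − 4×514.00 = 9644.00
  994.76 + 28.12% × (9644.00 − 7400.00) = 994.76 + 28.12% × 2244.00 = 1625.77
Workforce Levy: 7.19% × 11970.00 = 860.64
Total: 1625.77 + 860.64 = 2486.41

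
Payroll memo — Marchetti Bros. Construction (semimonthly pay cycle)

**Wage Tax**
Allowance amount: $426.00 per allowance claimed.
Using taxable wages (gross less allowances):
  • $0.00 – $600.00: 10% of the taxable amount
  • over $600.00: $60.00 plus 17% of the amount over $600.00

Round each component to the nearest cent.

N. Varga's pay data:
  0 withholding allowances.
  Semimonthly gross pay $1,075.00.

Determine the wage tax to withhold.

Wage Tax: taxable = $1,075.00
  $60.00 + 17% × ($1,075.00 − $600.00) = $60.00 + 17% × $475.00 = $140.75

$140.75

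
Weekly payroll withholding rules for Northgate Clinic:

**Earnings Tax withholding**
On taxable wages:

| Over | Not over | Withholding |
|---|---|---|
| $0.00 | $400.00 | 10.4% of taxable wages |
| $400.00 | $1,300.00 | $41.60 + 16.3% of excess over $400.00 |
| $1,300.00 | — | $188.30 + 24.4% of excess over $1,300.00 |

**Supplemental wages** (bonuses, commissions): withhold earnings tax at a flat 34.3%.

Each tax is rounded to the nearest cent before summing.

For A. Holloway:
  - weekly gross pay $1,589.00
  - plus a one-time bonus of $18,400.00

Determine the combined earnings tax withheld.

Earnings Tax: taxable = $1,589.00
  $188.30 + 24.4% × ($1,589.00 − $1,300.00) = $188.30 + 24.4% × $289.00 = $258.82
Supplemental (34.3% flat on bonus): 34.3% × $18,400.00 = $6,311.20
Total earnings tax: $258.82 + $6,311.20 = $6,570.02

$6,570.02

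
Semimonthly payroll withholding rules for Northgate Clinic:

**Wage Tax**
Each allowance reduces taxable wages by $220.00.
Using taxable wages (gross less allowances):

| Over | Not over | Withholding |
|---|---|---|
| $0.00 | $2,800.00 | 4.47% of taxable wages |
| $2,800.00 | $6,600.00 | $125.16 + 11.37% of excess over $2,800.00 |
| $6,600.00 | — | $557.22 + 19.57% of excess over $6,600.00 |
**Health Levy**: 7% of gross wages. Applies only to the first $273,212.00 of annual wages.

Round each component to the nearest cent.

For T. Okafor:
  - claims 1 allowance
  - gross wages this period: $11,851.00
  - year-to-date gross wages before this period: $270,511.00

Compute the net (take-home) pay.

$10,120.14

Wage Tax: taxable = $11,851.00 − 1×$220.00 = $11,631.00
  $557.22 + 19.57% × ($11,631.00 − $6,600.00) = $557.22 + 19.57% × $5,031.00 = $1,541.79
Health Levy: cap $273,212.00 − YTD $270,511.00 = $2,701.00 subject; 7% × $2,701.00 = $189.07
Total withheld: $1,541.79 + $189.07 = $1,730.86
Net pay: $11,851.00 − $1,730.86 = $10,120.14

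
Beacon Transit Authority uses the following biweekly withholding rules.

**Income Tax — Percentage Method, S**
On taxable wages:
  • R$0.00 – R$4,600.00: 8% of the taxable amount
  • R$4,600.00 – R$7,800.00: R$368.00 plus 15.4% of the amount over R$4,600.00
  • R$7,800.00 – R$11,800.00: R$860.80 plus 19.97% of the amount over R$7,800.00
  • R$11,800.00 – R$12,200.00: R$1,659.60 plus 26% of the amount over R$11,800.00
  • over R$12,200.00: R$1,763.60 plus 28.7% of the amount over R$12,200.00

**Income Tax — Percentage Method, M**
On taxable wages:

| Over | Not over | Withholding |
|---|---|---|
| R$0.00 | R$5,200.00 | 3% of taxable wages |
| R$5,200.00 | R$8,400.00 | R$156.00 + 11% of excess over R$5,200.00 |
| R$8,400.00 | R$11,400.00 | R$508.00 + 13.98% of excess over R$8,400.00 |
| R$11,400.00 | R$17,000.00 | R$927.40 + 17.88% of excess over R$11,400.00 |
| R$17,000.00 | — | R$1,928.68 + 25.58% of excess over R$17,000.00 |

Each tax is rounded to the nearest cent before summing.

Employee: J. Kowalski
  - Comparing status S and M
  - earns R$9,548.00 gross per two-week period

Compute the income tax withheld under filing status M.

Income Tax (M): taxable = R$9,548.00
  R$508.00 + 13.98% × (R$9,548.00 − R$8,400.00) = R$508.00 + 13.98% × R$1,148.00 = R$668.49

R$668.49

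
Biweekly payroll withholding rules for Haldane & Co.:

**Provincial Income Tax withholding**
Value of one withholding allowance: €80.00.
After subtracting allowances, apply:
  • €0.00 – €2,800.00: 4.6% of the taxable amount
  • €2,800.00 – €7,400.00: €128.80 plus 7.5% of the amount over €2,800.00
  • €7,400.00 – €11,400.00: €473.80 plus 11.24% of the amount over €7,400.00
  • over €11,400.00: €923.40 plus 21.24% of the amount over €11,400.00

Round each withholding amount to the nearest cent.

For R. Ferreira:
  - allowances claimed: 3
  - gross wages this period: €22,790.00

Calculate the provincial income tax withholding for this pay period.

€3,291.66

Provincial Income Tax: taxable = €22,790.00 − 3×€80.00 = €22,550.00
  €923.40 + 21.24% × (€22,550.00 − €11,400.00) = €923.40 + 21.24% × €11,150.00 = €3,291.66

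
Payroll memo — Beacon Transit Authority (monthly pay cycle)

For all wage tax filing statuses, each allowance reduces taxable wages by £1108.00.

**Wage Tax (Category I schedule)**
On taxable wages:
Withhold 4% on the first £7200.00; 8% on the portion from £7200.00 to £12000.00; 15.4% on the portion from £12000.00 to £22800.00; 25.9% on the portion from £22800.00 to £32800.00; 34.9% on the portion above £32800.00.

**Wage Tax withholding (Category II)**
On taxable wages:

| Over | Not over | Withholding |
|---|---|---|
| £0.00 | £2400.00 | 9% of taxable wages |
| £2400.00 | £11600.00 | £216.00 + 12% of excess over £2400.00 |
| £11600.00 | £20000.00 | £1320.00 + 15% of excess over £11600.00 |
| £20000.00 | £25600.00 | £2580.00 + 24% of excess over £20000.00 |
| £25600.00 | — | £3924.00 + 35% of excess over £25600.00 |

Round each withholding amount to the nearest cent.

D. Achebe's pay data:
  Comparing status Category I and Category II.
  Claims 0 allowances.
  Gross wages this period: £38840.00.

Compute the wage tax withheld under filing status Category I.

£7033.16

Wage Tax (Category I): taxable = £38840.00
  £4925.20 + 34.9% × (£38840.00 − £32800.00) = £4925.20 + 34.9% × £6040.00 = £7033.16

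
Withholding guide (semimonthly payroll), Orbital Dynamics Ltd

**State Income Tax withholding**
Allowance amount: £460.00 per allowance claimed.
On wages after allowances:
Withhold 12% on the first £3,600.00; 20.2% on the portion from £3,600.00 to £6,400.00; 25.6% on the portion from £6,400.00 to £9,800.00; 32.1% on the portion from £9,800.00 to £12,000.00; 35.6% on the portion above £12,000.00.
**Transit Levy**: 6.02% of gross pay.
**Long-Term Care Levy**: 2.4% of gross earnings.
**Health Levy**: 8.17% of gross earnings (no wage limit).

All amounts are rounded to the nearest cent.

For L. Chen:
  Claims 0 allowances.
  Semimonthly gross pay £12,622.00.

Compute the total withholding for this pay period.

£4,889.62

State Income Tax: taxable = £12,622.00
  £2,574.20 + 35.6% × (£12,622.00 − £12,000.00) = £2,574.20 + 35.6% × £622.00 = £2,795.63
Transit Levy: 6.02% × £12,622.00 = £759.84
Long-Term Care Levy: 2.4% × £12,622.00 = £302.93
Health Levy: 8.17% × £12,622.00 = £1,031.22
Total: £2,795.63 + £759.84 + £302.93 + £1,031.22 = £4,889.62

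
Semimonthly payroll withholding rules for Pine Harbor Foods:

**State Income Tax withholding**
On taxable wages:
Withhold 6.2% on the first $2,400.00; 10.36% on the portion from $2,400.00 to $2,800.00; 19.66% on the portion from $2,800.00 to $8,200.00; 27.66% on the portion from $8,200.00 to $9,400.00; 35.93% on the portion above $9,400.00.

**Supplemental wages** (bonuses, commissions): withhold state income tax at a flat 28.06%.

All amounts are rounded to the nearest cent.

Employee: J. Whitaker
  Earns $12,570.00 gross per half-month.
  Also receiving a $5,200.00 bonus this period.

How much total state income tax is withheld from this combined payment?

$4,181.90

State Income Tax: taxable = $12,570.00
  $1,583.80 + 35.93% × ($12,570.00 − $9,400.00) = $1,583.80 + 35.93% × $3,170.00 = $2,722.78
Supplemental (28.06% flat on bonus): 28.06% × $5,200.00 = $1,459.12
Total state income tax: $2,722.78 + $1,459.12 = $4,181.90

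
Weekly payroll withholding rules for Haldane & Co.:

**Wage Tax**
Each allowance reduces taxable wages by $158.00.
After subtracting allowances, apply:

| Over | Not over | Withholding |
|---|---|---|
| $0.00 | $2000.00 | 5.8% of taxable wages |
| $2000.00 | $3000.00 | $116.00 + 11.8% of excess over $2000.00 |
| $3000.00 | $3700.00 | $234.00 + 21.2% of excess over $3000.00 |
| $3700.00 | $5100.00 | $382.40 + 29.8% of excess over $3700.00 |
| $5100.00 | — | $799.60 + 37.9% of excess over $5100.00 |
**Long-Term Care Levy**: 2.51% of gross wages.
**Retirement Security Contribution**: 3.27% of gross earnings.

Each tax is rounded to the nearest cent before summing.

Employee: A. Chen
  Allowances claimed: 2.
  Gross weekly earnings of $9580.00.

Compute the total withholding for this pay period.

$2931.49

Wage Tax: taxable = $9580.00 − 2×$158.00 = $9264.00
  $799.60 + 37.9% × ($9264.00 − $5100.00) = $799.60 + 37.9% × $4164.00 = $2377.76
Long-Term Care Levy: 2.51% × $9580.00 = $240.46
Retirement Security Contribution: 3.27% × $9580.00 = $313.27
Total: $2377.76 + $240.46 + $313.27 = $2931.49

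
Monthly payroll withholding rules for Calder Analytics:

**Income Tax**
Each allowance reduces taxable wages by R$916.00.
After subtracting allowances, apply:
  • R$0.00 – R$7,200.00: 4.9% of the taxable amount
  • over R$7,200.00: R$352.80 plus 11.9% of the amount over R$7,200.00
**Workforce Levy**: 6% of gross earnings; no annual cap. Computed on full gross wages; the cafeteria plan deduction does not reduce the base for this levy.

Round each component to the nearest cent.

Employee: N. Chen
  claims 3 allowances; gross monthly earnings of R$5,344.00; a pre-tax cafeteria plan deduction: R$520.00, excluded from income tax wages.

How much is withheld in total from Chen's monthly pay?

R$422.36

Income Tax: taxable = R$5,344.00 − R$520.00 − 3×R$916.00 = R$2,076.00
  4.9% × R$2,076.00 = R$101.72
Workforce Levy: 6% × R$5,344.00 = R$320.64
Total: R$101.72 + R$320.64 = R$422.36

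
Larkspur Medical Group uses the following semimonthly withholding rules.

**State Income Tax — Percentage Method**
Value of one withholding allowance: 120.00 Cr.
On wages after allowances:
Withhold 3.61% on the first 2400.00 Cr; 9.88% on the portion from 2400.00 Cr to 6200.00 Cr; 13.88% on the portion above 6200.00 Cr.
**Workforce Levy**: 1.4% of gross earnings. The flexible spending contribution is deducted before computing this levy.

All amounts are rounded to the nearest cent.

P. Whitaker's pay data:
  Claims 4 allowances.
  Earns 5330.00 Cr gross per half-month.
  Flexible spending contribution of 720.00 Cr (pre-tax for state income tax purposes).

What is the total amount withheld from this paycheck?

State Income Tax: taxable = 5330.00 Cr − 720.00 Cr − 4×120.00 Cr = 4130.00 Cr
  86.64 Cr + 9.88% × (4130.00 Cr − 2400.00 Cr) = 86.64 Cr + 9.88% × 1730.00 Cr = 257.56 Cr
Workforce Levy: 1.4% × 4610.00 Cr = 64.54 Cr
Total: 257.56 Cr + 64.54 Cr = 322.10 Cr

322.10 Cr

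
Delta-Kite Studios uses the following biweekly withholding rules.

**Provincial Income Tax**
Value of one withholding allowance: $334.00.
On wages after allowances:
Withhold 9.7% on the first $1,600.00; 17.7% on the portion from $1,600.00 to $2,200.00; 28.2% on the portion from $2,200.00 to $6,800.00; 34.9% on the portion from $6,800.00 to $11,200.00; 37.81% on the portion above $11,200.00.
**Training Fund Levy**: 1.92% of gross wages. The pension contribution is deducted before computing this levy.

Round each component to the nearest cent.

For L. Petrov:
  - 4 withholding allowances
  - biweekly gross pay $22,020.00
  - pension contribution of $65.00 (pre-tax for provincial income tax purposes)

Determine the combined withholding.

Provincial Income Tax: taxable = $22,020.00 − $65.00 − 4×$334.00 = $20,619.00
  $3,094.20 + 37.81% × ($20,619.00 − $11,200.00) = $3,094.20 + 37.81% × $9,419.00 = $6,655.52
Training Fund Levy: 1.92% × $21,955.00 = $421.54
Total: $6,655.52 + $421.54 = $7,077.06

$7,077.06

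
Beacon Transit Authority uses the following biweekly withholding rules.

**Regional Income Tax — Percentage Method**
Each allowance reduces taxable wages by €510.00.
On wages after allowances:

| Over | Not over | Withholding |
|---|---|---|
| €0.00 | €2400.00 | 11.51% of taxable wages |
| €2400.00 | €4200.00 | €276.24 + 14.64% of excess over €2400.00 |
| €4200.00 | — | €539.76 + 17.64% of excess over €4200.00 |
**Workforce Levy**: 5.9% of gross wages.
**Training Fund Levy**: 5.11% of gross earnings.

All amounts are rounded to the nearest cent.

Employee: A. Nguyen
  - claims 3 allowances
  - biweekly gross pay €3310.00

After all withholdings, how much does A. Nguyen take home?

€2740.69

Regional Income Tax: taxable = €3310.00 − 3×€510.00 = €1780.00
  11.51% × €1780.00 = €204.88
Workforce Levy: 5.9% × €3310.00 = €195.29
Training Fund Levy: 5.11% × €3310.00 = €169.14
Total withheld: €204.88 + €195.29 + €169.14 = €569.31
Net pay: €3310.00 − €569.31 = €2740.69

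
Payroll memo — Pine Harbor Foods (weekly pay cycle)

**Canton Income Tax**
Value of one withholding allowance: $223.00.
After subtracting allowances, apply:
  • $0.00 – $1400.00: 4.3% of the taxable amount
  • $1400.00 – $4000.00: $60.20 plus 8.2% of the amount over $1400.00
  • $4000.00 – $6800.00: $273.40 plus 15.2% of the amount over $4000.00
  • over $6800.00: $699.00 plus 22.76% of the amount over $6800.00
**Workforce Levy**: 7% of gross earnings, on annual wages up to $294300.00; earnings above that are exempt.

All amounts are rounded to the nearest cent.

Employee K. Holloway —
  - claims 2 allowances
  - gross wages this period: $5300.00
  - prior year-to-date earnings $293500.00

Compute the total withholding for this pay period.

Canton Income Tax: taxable = $5300.00 − 2×$223.00 = $4854.00
  $273.40 + 15.2% × ($4854.00 − $4000.00) = $273.40 + 15.2% × $854.00 = $403.21
Workforce Levy: cap $294300.00 − YTD $293500.00 = $800.00 subject; 7% × $800.00 = $56.00
Total: $403.21 + $56.00 = $459.21

$459.21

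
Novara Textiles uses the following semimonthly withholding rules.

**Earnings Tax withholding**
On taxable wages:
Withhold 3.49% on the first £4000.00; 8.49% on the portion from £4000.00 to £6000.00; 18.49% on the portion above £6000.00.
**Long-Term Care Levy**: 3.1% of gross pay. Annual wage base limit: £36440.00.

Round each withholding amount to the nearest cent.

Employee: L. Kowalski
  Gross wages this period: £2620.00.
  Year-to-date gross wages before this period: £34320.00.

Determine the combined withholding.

£157.16

Earnings Tax: taxable = £2620.00
  3.49% × £2620.00 = £91.44
Long-Term Care Levy: cap £36440.00 − YTD £34320.00 = £2120.00 subject; 3.1% × £2120.00 = £65.72
Total: £91.44 + £65.72 = £157.16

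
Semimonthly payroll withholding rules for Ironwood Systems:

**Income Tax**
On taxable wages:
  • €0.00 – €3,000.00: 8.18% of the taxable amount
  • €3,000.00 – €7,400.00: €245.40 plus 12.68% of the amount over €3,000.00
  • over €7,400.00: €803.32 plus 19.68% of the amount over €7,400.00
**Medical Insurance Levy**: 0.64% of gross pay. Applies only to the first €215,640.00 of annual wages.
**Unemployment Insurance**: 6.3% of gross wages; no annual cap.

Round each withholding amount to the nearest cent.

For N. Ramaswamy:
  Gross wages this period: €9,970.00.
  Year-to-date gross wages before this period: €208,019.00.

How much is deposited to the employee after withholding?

€7,984.02

Income Tax: taxable = €9,970.00
  €803.32 + 19.68% × (€9,970.00 − €7,400.00) = €803.32 + 19.68% × €2,570.00 = €1,309.10
Medical Insurance Levy: cap €215,640.00 − YTD €208,019.00 = €7,621.00 subject; 0.64% × €7,621.00 = €48.77
Unemployment Insurance: 6.3% × €9,970.00 = €628.11
Total withheld: €1,309.10 + €48.77 + €628.11 = €1,985.98
Net pay: €9,970.00 − €1,985.98 = €7,984.02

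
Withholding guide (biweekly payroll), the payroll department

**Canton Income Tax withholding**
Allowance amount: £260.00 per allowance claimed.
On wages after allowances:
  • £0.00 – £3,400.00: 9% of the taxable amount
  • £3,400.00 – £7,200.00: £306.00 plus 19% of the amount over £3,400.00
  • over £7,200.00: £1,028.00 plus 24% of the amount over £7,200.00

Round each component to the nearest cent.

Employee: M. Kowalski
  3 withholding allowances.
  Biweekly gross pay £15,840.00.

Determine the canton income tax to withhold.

£2,914.40

Canton Income Tax: taxable = £15,840.00 − 3×£260.00 = £15,060.00
  £1,028.00 + 24% × (£15,060.00 − £7,200.00) = £1,028.00 + 24% × £7,860.00 = £2,914.40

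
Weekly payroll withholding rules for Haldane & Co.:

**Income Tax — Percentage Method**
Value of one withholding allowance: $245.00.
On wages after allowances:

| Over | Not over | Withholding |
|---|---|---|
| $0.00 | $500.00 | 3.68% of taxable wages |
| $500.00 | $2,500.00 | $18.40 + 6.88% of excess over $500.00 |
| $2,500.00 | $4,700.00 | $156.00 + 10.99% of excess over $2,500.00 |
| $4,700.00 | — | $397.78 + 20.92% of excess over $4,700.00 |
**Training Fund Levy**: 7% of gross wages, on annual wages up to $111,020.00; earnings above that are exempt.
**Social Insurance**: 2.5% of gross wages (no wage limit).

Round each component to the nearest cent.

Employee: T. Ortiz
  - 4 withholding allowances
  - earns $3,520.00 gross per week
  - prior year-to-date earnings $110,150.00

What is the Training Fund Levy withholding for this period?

Training Fund Levy: cap $111,020.00 − YTD $110,150.00 = $870.00 subject; 7% × $870.00 = $60.90

$60.90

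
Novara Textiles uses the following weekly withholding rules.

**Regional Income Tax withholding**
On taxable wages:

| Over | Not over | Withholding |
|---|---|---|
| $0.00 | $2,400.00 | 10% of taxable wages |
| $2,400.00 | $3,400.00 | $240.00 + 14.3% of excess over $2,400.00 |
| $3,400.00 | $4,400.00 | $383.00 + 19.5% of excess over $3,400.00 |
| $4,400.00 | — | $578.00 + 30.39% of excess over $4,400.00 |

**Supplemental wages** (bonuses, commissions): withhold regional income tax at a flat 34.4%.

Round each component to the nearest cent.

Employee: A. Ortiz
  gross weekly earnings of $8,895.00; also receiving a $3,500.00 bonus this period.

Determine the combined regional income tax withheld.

Regional Income Tax: taxable = $8,895.00
  $578.00 + 30.39% × ($8,895.00 − $4,400.00) = $578.00 + 30.39% × $4,495.00 = $1,944.03
Supplemental (34.4% flat on bonus): 34.4% × $3,500.00 = $1,204.00
Total regional income tax: $1,944.03 + $1,204.00 = $3,148.03

$3,148.03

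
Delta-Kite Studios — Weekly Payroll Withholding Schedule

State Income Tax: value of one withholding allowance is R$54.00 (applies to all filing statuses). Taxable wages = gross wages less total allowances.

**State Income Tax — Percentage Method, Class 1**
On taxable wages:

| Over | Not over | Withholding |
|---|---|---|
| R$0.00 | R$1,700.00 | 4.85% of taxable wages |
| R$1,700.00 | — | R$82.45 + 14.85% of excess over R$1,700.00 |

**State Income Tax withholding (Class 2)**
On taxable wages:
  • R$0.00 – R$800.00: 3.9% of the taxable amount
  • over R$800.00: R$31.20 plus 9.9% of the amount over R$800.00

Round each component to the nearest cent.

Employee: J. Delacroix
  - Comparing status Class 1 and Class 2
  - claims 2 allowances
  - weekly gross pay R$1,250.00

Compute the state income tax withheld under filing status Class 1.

R$55.39

State Income Tax (Class 1): taxable = R$1,250.00 − 2×R$54.00 = R$1,142.00
  4.85% × R$1,142.00 = R$55.39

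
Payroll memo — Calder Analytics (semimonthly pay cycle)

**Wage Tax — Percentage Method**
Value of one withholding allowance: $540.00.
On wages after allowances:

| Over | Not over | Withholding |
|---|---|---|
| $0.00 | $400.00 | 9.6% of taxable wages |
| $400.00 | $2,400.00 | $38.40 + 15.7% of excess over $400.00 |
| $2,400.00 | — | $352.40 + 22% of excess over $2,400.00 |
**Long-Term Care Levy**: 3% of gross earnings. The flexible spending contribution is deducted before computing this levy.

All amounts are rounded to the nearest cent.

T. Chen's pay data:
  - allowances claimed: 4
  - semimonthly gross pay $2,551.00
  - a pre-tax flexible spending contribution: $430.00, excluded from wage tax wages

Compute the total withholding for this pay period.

Wage Tax: taxable = $2,551.00 − $430.00 − 4×$540.00 = $-39.00
  Taxable ≤ 0 → $0.00
Long-Term Care Levy: 3% × $2,121.00 = $63.63
Total: $0.00 + $63.63 = $63.63

$63.63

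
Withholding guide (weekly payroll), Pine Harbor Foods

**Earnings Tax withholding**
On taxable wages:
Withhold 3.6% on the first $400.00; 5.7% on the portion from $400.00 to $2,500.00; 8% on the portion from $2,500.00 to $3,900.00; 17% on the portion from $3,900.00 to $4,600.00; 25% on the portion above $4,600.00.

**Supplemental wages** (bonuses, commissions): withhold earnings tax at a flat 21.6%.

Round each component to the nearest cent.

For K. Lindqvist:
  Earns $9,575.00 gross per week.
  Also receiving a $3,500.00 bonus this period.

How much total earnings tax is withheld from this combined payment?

Earnings Tax: taxable = $9,575.00
  $365.10 + 25% × ($9,575.00 − $4,600.00) = $365.10 + 25% × $4,975.00 = $1,608.85
Supplemental (21.6% flat on bonus): 21.6% × $3,500.00 = $756.00
Total earnings tax: $1,608.85 + $756.00 = $2,364.85

$2,364.85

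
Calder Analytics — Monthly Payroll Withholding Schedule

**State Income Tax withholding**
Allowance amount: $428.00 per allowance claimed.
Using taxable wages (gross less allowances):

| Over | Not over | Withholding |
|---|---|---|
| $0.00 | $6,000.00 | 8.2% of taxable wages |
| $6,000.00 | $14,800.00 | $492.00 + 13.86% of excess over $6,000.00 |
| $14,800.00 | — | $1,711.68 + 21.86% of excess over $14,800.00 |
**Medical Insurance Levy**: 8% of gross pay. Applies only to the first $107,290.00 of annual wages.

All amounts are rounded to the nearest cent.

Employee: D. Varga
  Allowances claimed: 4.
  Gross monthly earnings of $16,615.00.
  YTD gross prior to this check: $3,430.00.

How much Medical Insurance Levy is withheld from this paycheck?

$1,329.20

Medical Insurance Levy: 8% × $16,615.00 = $1,329.20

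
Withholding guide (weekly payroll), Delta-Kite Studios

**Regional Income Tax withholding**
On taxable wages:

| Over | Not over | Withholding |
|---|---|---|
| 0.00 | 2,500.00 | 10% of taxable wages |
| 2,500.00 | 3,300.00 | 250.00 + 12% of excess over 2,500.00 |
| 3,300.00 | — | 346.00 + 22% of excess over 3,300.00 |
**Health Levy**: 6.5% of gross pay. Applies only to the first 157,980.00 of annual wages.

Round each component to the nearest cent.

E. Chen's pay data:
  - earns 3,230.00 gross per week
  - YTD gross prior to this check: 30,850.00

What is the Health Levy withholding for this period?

Health Levy: 6.5% × 3,230.00 = 209.95

209.95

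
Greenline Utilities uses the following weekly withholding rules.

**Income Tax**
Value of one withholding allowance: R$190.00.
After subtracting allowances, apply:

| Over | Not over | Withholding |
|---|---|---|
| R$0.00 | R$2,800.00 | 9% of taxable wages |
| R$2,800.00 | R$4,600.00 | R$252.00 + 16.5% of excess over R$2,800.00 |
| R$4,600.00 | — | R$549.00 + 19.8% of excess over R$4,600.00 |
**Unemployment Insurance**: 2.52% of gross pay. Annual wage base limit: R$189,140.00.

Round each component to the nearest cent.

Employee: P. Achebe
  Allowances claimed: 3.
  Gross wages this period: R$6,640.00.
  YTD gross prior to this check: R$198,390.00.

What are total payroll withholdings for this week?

R$840.06

Income Tax: taxable = R$6,640.00 − 3×R$190.00 = R$6,070.00
  R$549.00 + 19.8% × (R$6,070.00 − R$4,600.00) = R$549.00 + 19.8% × R$1,470.00 = R$840.06
Unemployment Insurance: YTD R$198,390.00 ≥ cap R$189,140.00 → R$0.00
Total: R$840.06 + R$0.00 = R$840.06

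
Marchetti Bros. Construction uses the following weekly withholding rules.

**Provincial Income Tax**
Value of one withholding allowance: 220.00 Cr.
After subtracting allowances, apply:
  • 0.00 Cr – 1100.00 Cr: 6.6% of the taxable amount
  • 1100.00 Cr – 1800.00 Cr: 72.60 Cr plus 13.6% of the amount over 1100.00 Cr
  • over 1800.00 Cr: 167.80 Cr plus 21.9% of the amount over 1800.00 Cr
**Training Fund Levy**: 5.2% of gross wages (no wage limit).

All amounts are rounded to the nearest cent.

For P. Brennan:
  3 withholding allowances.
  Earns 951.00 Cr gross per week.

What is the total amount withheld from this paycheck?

Provincial Income Tax: taxable = 951.00 Cr − 3×220.00 Cr = 291.00 Cr
  6.6% × 291.00 Cr = 19.21 Cr
Training Fund Levy: 5.2% × 951.00 Cr = 49.45 Cr
Total: 19.21 Cr + 49.45 Cr = 68.66 Cr

68.66 Cr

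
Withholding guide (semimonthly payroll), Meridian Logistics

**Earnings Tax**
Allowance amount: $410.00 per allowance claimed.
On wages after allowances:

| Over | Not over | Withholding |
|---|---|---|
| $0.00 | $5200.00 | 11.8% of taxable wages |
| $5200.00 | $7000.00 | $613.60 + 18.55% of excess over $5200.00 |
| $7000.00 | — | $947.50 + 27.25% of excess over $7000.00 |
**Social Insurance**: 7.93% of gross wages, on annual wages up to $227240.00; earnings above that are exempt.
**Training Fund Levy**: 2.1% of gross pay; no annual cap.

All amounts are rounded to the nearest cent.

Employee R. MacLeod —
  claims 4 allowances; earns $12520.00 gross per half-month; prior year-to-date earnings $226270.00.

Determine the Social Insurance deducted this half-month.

Social Insurance: cap $227240.00 − YTD $226270.00 = $970.00 subject; 7.93% × $970.00 = $76.92

$76.92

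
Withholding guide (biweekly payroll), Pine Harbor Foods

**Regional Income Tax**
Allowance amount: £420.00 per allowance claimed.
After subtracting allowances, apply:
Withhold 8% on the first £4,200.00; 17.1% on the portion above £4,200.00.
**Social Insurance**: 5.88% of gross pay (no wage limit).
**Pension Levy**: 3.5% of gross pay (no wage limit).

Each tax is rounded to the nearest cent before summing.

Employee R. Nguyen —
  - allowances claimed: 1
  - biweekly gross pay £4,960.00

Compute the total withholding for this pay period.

£859.39

Regional Income Tax: taxable = £4,960.00 − 1×£420.00 = £4,540.00
  £336.00 + 17.1% × (£4,540.00 − £4,200.00) = £336.00 + 17.1% × £340.00 = £394.14
Social Insurance: 5.88% × £4,960.00 = £291.65
Pension Levy: 3.5% × £4,960.00 = £173.60
Total: £394.14 + £291.65 + £173.60 = £859.39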